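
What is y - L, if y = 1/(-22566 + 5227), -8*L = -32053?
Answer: -555766975/138712 ≈ -4006.6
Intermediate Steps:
L = 32053/8 (L = -⅛*(-32053) = 32053/8 ≈ 4006.6)
y = -1/17339 (y = 1/(-17339) = -1/17339 ≈ -5.7673e-5)
y - L = -1/17339 - 1*32053/8 = -1/17339 - 32053/8 = -555766975/138712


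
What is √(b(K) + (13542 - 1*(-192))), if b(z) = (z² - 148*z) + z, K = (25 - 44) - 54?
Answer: √29794 ≈ 172.61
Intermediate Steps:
K = -73 (K = -19 - 54 = -73)
b(z) = z² - 147*z
√(b(K) + (13542 - 1*(-192))) = √(-73*(-147 - 73) + (13542 - 1*(-192))) = √(-73*(-220) + (13542 + 192)) = √(16060 + 13734) = √29794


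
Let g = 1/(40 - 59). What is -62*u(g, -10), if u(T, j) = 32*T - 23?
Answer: 29078/19 ≈ 1530.4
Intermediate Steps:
g = -1/19 (g = 1/(-19) = -1/19 ≈ -0.052632)
u(T, j) = -23 + 32*T
-62*u(g, -10) = -62*(-23 + 32*(-1/19)) = -62*(-23 - 32/19) = -62*(-469/19) = 29078/19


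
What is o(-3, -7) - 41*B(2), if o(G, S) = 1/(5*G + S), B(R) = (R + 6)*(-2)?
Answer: 14431/22 ≈ 655.95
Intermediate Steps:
B(R) = -12 - 2*R (B(R) = (6 + R)*(-2) = -12 - 2*R)
o(G, S) = 1/(S + 5*G)
o(-3, -7) - 41*B(2) = 1/(-7 + 5*(-3)) - 41*(-12 - 2*2) = 1/(-7 - 15) - 41*(-12 - 4) = 1/(-22) - 41*(-16) = -1/22 + 656 = 14431/22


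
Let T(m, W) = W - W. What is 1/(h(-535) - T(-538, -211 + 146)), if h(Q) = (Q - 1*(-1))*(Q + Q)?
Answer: 1/571380 ≈ 1.7501e-6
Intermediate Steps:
T(m, W) = 0
h(Q) = 2*Q*(1 + Q) (h(Q) = (Q + 1)*(2*Q) = (1 + Q)*(2*Q) = 2*Q*(1 + Q))
1/(h(-535) - T(-538, -211 + 146)) = 1/(2*(-535)*(1 - 535) - 1*0) = 1/(2*(-535)*(-534) + 0) = 1/(571380 + 0) = 1/571380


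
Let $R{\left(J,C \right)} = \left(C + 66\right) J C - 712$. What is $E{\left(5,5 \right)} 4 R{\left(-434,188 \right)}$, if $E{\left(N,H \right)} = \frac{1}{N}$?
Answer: $-16580064$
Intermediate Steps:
$R{\left(J,C \right)} = -712 + C J \left(66 + C\right)$ ($R{\left(J,C \right)} = \left(66 + C\right) J C - 712 = J \left(66 + C\right) C - 712 = C J \left(66 + C\right) - 712 = -712 + C J \left(66 + C\right)$)
$E{\left(5,5 \right)} 4 R{\left(-434,188 \right)} = \frac{1}{5} \cdot 4 \left(-712 - 434 \cdot 188^{2} + 66 \cdot 188 \left(-434\right)\right) = \frac{1}{5} \cdot 4 \left(-712 - 15339296 - 5385072\right) = \frac{4 \left(-712 - 15339296 - 5385072\right)}{5} = \frac{4}{5} \left(-20725080\right) = -16580064$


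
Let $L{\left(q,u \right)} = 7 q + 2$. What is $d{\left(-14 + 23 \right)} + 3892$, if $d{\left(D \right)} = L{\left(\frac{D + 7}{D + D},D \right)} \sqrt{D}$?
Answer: $\frac{11750}{3} \approx 3916.7$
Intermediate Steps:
$L{\left(q,u \right)} = 2 + 7 q$
$d{\left(D \right)} = \sqrt{D} \left(2 + \frac{7 \left(7 + D\right)}{2 D}\right)$ ($d{\left(D \right)} = \left(2 + 7 \frac{D + 7}{D + D}\right) \sqrt{D} = \left(2 + 7 \frac{7 + D}{2 D}\right) \sqrt{D} = \left(2 + \frac{7 \left(7 + D\right)}{2 D}\right) \sqrt{D} = \sqrt{D} \left(2 + \frac{7 \left(7 + D\right)}{2 D}\right)$)
$d{\left(-14 + 23 \right)} + 3892 = \frac{49 + 11 \left(-14 + 23\right)}{2 \sqrt{-14 + 23}} + 3892 = \frac{49 + 11 \cdot 9}{2 \cdot 3} + 3892 = \frac{1}{2} \cdot \frac{1}{3} \left(49 + 99\right) + 3892 = \frac{1}{2} \cdot \frac{1}{3} \cdot 148 + 3892 = \frac{74}{3} + 3892 = \frac{11750}{3}$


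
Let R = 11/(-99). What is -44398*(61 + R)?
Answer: -24330104/9 ≈ -2.7033e+6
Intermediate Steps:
R = -1/9 (R = 11*(-1/99) = -1/9 ≈ -0.11111)
-44398*(61 + R) = -44398*(61 - 1/9) = -44398*548/9 = -24330104/9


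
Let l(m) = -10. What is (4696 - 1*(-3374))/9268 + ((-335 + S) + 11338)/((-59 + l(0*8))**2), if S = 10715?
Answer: 119851847/22062474 ≈ 5.4324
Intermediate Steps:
(4696 - 1*(-3374))/9268 + ((-335 + S) + 11338)/((-59 + l(0*8))**2) = (4696 - 1*(-3374))/9268 + ((-335 + 10715) + 11338)/((-59 - 10)**2) = (4696 + 3374)*(1/9268) + (10380 + 11338)/((-69)**2) = 8070*(1/9268) + 21718/4761 = 4035/4634 + 21718*(1/4761) = 4035/4634 + 21718/4761 = 119851847/22062474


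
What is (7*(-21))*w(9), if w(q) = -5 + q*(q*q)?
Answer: -106428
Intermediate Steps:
w(q) = -5 + q**3 (w(q) = -5 + q*q**2 = -5 + q**3)
(7*(-21))*w(9) = (7*(-21))*(-5 + 9**3) = -147*(-5 + 729) = -147*724 = -106428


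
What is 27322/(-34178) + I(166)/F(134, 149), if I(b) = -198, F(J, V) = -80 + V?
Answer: -62699/17089 ≈ -3.6690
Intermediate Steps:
27322/(-34178) + I(166)/F(134, 149) = 27322/(-34178) - 198/(-80 + 149) = 27322*(-1/34178) - 198/69 = -13661/17089 - 198*1/69 = -13661/17089 - 66/23 = -62699/17089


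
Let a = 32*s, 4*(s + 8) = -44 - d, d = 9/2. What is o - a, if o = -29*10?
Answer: 354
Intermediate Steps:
d = 9/2 (d = 9*(1/2) = 9/2 ≈ 4.5000)
o = -290
s = -161/8 (s = -8 + (-44 - 1*9/2)/4 = -8 + (-44 - 9/2)/4 = -8 + (1/4)*(-97/2) = -8 - 97/8 = -161/8 ≈ -20.125)
a = -644 (a = 32*(-161/8) = -644)
o - a = -290 - 1*(-644) = -290 + 644 = 354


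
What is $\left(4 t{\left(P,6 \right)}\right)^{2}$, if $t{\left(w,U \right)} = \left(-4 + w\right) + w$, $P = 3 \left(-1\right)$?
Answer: $1600$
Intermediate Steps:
$P = -3$
$t{\left(w,U \right)} = -4 + 2 w$
$\left(4 t{\left(P,6 \right)}\right)^{2} = \left(4 \left(-4 + 2 \left(-3\right)\right)\right)^{2} = \left(4 \left(-4 - 6\right)\right)^{2} = \left(4 \left(-10\right)\right)^{2} = \left(-40\right)^{2} = 1600$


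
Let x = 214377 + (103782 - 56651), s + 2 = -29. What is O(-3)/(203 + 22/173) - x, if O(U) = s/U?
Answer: -27568952521/105423 ≈ -2.6151e+5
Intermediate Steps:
s = -31 (s = -2 - 29 = -31)
O(U) = -31/U
x = 261508 (x = 214377 + 47131 = 261508)
O(-3)/(203 + 22/173) - x = (-31/(-3))/(203 + 22/173) - 1*261508 = (-31*(-1/3))/(203 + 22*(1/173)) - 261508 = 31/(3*(203 + 22/173)) - 261508 = 31/(3*(35141/173)) - 261508 = (31/3)*(173/35141) - 261508 = 5363/105423 - 261508 = -27568952521/105423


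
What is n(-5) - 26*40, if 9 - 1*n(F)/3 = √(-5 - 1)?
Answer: -1013 - 3*I*√6 ≈ -1013.0 - 7.3485*I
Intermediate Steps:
n(F) = 27 - 3*I*√6 (n(F) = 27 - 3*√(-5 - 1) = 27 - 3*I*√6)
n(-5) - 26*40 = (27 - 3*I*√6) - 26*40 = (27 - 3*I*√6) - 1040 = -1013 - 3*I*√6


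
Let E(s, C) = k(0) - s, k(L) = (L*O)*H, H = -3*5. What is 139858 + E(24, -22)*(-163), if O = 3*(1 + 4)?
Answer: 143770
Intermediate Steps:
O = 15 (O = 3*5 = 15)
H = -15
k(L) = -225*L (k(L) = (L*15)*(-15) = (15*L)*(-15) = -225*L)
E(s, C) = -s (E(s, C) = -225*0 - s = 0 - s = -s)
139858 + E(24, -22)*(-163) = 139858 - 1*24*(-163) = 139858 - 24*(-163) = 139858 + 3912 = 143770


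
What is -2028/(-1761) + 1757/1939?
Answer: 334589/162599 ≈ 2.0578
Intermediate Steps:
-2028/(-1761) + 1757/1939 = -2028*(-1/1761) + 1757*(1/1939) = 676/587 + 251/277 = 334589/162599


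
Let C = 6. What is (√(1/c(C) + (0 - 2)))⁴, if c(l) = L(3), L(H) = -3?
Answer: 49/9 ≈ 5.4444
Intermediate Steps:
c(l) = -3
(√(1/c(C) + (0 - 2)))⁴ = (√(1/(-3) + (0 - 2)))⁴ = (√(-⅓ - 2))⁴ = (√(-7/3))⁴ = (I*√21/3)⁴ = 49/9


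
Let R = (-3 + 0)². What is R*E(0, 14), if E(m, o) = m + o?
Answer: 126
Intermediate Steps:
R = 9 (R = (-3)² = 9)
R*E(0, 14) = 9*(0 + 14) = 9*14 = 126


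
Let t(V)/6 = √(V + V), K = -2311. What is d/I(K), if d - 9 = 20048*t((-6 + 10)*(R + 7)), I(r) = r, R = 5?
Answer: -9/2311 - 481152*√6/2311 ≈ -509.99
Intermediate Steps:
t(V) = 6*√2*√V (t(V) = 6*√(V + V) = 6*√(2*V) = 6*(√2*√V) = 6*√2*√V)
d = 9 + 481152*√6 (d = 9 + 20048*(6*√2*√((-6 + 10)*(5 + 7))) = 9 + 20048*(6*√2*√(4*12)) = 9 + 20048*(6*√2*√48) = 9 + 20048*(6*√2*(4*√3)) = 9 + 20048*(24*√6) = 9 + 481152*√6 ≈ 1.1786e+6)
d/I(K) = (9 + 481152*√6)/(-2311) = (9 + 481152*√6)*(-1/2311) = -9/2311 - 481152*√6/2311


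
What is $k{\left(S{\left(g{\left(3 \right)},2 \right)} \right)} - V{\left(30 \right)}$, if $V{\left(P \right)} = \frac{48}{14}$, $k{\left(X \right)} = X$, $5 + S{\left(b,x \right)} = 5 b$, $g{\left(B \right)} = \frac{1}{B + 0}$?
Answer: $- \frac{142}{21} \approx -6.7619$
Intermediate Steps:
$g{\left(B \right)} = \frac{1}{B}$
$S{\left(b,x \right)} = -5 + 5 b$
$V{\left(P \right)} = \frac{24}{7}$ ($V{\left(P \right)} = 48 \cdot \frac{1}{14} = \frac{24}{7}$)
$k{\left(S{\left(g{\left(3 \right)},2 \right)} \right)} - V{\left(30 \right)} = \left(-5 + \frac{5}{3}\right) - \frac{24}{7} = - \frac{10}{3} - \frac{24}{7} = - \frac{142}{21}$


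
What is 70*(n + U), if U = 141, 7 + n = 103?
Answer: 16590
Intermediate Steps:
n = 96 (n = -7 + 103 = 96)
70*(n + U) = 70*(96 + 141) = 70*237 = 16590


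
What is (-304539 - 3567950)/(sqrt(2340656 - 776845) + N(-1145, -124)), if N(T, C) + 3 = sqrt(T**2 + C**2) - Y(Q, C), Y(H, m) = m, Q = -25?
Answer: -3872489/(121 + sqrt(1326401) + sqrt(1563811)) ≈ -1534.7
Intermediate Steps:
N(T, C) = -3 + sqrt(C**2 + T**2) - C (N(T, C) = -3 + (sqrt(T**2 + C**2) - C) = -3 + (sqrt(C**2 + T**2) - C) = -3 + sqrt(C**2 + T**2) - C)
(-304539 - 3567950)/(sqrt(2340656 - 776845) + N(-1145, -124)) = (-304539 - 3567950)/(sqrt(2340656 - 776845) + (-3 + sqrt((-124)**2 + (-1145)**2) - 1*(-124))) = -3872489/(sqrt(1563811) + (-3 + sqrt(15376 + 1311025) + 124)) = -3872489/(sqrt(1563811) + (-3 + sqrt(1326401) + 124)) = -3872489/(sqrt(1563811) + (121 + sqrt(1326401))) = -3872489/(121 + sqrt(1326401) + sqrt(1563811))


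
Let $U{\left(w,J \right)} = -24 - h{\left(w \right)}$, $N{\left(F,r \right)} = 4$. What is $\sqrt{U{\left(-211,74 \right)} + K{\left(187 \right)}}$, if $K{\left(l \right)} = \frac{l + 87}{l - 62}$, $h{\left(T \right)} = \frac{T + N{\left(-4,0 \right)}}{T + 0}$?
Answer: $\frac{i \sqrt{634119355}}{5275} \approx 4.7738 i$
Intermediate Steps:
$h{\left(T \right)} = \frac{4 + T}{T}$ ($h{\left(T \right)} = \frac{T + 4}{T + 0} = \frac{4 + T}{T}$)
$U{\left(w,J \right)} = -24 - \frac{4 + w}{w}$
$K{\left(l \right)} = \frac{87 + l}{-62 + l}$
$\sqrt{U{\left(-211,74 \right)} + K{\left(187 \right)}} = \sqrt{\left(-25 - \frac{4}{-211}\right) + \frac{87 + 187}{-62 + 187}} = \sqrt{\left(-25 - - \frac{4}{211}\right) + \frac{1}{125} \cdot 274} = \sqrt{\left(-25 + \frac{4}{211}\right) + \frac{1}{125} \cdot 274} = \sqrt{- \frac{5271}{211} + \frac{274}{125}} = \sqrt{- \frac{601061}{26375}} = \frac{i \sqrt{634119355}}{5275}$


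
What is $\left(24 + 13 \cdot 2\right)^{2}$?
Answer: $2500$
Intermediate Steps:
$\left(24 + 13 \cdot 2\right)^{2} = \left(24 + 26\right)^{2} = 50^{2} = 2500$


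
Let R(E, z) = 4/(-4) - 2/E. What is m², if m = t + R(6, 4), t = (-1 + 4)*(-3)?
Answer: 961/9 ≈ 106.78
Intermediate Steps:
R(E, z) = -1 - 2/E (R(E, z) = 4*(-¼) - 2/E = -1 - 2/E)
t = -9 (t = 3*(-3) = -9)
m = -31/3 (m = -9 + (-2 - 1*6)/6 = -9 + (-2 - 6)/6 = -9 + (⅙)*(-8) = -9 - 4/3 = -31/3 ≈ -10.333)
m² = (-31/3)² = 961/9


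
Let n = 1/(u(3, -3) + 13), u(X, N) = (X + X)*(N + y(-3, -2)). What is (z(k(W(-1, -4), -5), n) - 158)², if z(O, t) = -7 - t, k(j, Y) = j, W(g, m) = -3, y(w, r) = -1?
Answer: 3290596/121 ≈ 27195.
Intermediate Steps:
u(X, N) = 2*X*(-1 + N) (u(X, N) = (X + X)*(N - 1) = (2*X)*(-1 + N) = 2*X*(-1 + N))
n = -1/11 (n = 1/(2*3*(-1 - 3) + 13) = 1/(2*3*(-4) + 13) = 1/(-24 + 13) = 1/(-11) = -1/11 ≈ -0.090909)
(z(k(W(-1, -4), -5), n) - 158)² = ((-7 - 1*(-1/11)) - 158)² = ((-7 + 1/11) - 158)² = (-76/11 - 158)² = (-1814/11)² = 3290596/121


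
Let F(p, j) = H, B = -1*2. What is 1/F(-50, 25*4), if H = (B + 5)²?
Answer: ⅑ ≈ 0.11111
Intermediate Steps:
B = -2
H = 9 (H = (-2 + 5)² = 3² = 9)
F(p, j) = 9
1/F(-50, 25*4) = 1/9 = ⅑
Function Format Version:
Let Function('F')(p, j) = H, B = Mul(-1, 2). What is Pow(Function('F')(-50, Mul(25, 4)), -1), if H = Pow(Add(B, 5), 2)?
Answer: Rational(1, 9) ≈ 0.11111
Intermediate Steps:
B = -2
H = 9 (H = Pow(Add(-2, 5), 2) = Pow(3, 2) = 9)
Function('F')(p, j) = 9
Pow(Function('F')(-50, Mul(25, 4)), -1) = Pow(9, -1) = Rational(1, 9)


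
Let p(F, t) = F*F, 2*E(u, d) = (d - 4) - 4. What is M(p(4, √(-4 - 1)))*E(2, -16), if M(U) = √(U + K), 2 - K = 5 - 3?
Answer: -48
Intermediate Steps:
E(u, d) = -4 + d/2 (E(u, d) = ((d - 4) - 4)/2 = ((-4 + d) - 4)/2 = (-8 + d)/2 = -4 + d/2)
K = 0 (K = 2 - (5 - 3) = 2 - 1*2 = 2 - 2 = 0)
p(F, t) = F²
M(U) = √U (M(U) = √(U + 0) = √U)
M(p(4, √(-4 - 1)))*E(2, -16) = √(4²)*(-4 + (½)*(-16)) = √16*(-4 - 8) = 4*(-12) = -48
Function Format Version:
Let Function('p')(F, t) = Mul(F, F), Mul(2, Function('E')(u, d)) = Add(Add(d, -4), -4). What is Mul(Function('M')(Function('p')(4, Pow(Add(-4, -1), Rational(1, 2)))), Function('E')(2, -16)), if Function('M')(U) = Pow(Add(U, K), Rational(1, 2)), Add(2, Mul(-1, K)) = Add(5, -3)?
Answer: -48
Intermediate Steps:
Function('E')(u, d) = Add(-4, Mul(Rational(1, 2), d)) (Function('E')(u, d) = Mul(Rational(1, 2), Add(Add(d, -4), -4)) = Mul(Rational(1, 2), Add(Add(-4, d), -4)) = Mul(Rational(1, 2), Add(-8, d)) = Add(-4, Mul(Rational(1, 2), d)))
K = 0 (K = Add(2, Mul(-1, Add(5, -3))) = Add(2, Mul(-1, 2)) = Add(2, -2) = 0)
Function('p')(F, t) = Pow(F, 2)
Function('M')(U) = Pow(U, Rational(1, 2)) (Function('M')(U) = Pow(Add(U, 0), Rational(1, 2)) = Pow(U, Rational(1, 2)))
Mul(Function('M')(Function('p')(4, Pow(Add(-4, -1), Rational(1, 2)))), Function('E')(2, -16)) = Mul(Pow(Pow(4, 2), Rational(1, 2)), Add(-4, Mul(Rational(1, 2), -16))) = Mul(Pow(16, Rational(1, 2)), Add(-4, -8)) = Mul(4, -12) = -48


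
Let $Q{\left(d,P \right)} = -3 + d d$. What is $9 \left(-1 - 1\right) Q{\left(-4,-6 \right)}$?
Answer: $-234$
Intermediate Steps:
$Q{\left(d,P \right)} = -3 + d^{2}$
$9 \left(-1 - 1\right) Q{\left(-4,-6 \right)} = 9 \left(-1 - 1\right) \left(-3 + \left(-4\right)^{2}\right) = 9 \left(-2\right) \left(-3 + 16\right) = \left(-18\right) 13 = -234$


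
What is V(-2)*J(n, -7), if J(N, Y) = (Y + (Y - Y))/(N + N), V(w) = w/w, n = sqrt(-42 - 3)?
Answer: 7*I*sqrt(5)/30 ≈ 0.52175*I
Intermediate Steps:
n = 3*I*sqrt(5) (n = sqrt(-45) = 3*I*sqrt(5) ≈ 6.7082*I)
V(w) = 1
J(N, Y) = Y/(2*N) (J(N, Y) = (Y + 0)/((2*N)) = Y*(1/(2*N)) = Y/(2*N))
V(-2)*J(n, -7) = 1*((1/2)*(-7)/(3*I*sqrt(5))) = 1*((1/2)*(-7)*(-I*sqrt(5)/15)) = 1*(7*I*sqrt(5)/30) = 7*I*sqrt(5)/30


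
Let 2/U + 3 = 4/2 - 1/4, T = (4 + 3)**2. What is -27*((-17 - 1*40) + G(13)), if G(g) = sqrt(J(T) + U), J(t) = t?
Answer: 1539 - 27*sqrt(1185)/5 ≈ 1353.1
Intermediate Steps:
T = 49 (T = 7**2 = 49)
U = -8/5 (U = 2/(-3 + (4/2 - 1/4)) = 2/(-3 + (4*(1/2) - 1*1/4)) = 2/(-3 + (2 - 1/4)) = 2/(-3 + 7/4) = 2/(-5/4) = 2*(-4/5) = -8/5 ≈ -1.6000)
G(g) = sqrt(1185)/5 (G(g) = sqrt(49 - 8/5) = sqrt(237/5) = sqrt(1185)/5)
-27*((-17 - 1*40) + G(13)) = -27*((-17 - 1*40) + sqrt(1185)/5) = -27*((-17 - 40) + sqrt(1185)/5) = -27*(-57 + sqrt(1185)/5) = 1539 - 27*sqrt(1185)/5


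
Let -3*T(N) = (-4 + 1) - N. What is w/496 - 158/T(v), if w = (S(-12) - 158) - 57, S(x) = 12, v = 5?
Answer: -29591/496 ≈ -59.659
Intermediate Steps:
T(N) = 1 + N/3 (T(N) = -((-4 + 1) - N)/3 = -(-3 - N)/3 = 1 + N/3)
w = -203 (w = (12 - 158) - 57 = -146 - 57 = -203)
w/496 - 158/T(v) = -203/496 - 158/(1 + (⅓)*5) = -203*1/496 - 158/(1 + 5/3) = -203/496 - 158/8/3 = -203/496 - 158*3/8 = -203/496 - 237/4 = -29591/496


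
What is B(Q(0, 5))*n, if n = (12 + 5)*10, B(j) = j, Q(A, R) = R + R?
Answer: 1700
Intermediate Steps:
Q(A, R) = 2*R
n = 170 (n = 17*10 = 170)
B(Q(0, 5))*n = (2*5)*170 = 10*170 = 1700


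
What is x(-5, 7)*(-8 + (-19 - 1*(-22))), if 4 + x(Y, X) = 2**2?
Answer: 0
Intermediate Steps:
x(Y, X) = 0 (x(Y, X) = -4 + 2**2 = -4 + 4 = 0)
x(-5, 7)*(-8 + (-19 - 1*(-22))) = 0*(-8 + (-19 - 1*(-22))) = 0*(-8 + (-19 + 22)) = 0*(-8 + 3) = 0*(-5) = 0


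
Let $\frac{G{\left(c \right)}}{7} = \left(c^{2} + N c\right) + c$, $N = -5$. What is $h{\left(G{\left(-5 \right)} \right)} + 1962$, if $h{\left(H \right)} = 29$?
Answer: $1991$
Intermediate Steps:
$G{\left(c \right)} = - 28 c + 7 c^{2}$ ($G{\left(c \right)} = 7 \left(\left(c^{2} - 5 c\right) + c\right) = 7 \left(c^{2} - 4 c\right) = - 28 c + 7 c^{2}$)
$h{\left(G{\left(-5 \right)} \right)} + 1962 = 29 + 1962 = 1991$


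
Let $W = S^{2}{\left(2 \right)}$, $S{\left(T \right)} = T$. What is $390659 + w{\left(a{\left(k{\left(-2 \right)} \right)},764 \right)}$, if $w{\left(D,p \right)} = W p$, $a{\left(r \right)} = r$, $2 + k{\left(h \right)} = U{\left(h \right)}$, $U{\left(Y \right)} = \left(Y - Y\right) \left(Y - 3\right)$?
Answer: $393715$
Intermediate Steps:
$U{\left(Y \right)} = 0$ ($U{\left(Y \right)} = 0 \left(-3 + Y\right) = 0$)
$k{\left(h \right)} = -2$ ($k{\left(h \right)} = -2 + 0 = -2$)
$W = 4$ ($W = 2^{2} = 4$)
$w{\left(D,p \right)} = 4 p$
$390659 + w{\left(a{\left(k{\left(-2 \right)} \right)},764 \right)} = 390659 + 4 \cdot 764 = 390659 + 3056 = 393715$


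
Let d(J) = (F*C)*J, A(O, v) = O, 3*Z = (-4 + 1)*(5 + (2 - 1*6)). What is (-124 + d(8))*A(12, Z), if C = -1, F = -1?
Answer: -1392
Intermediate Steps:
Z = -1 (Z = ((-4 + 1)*(5 + (2 - 1*6)))/3 = (-3*(5 + (2 - 6)))/3 = (-3*(5 - 4))/3 = (-3*1)/3 = (1/3)*(-3) = -1)
d(J) = J (d(J) = (-1*(-1))*J = 1*J = J)
(-124 + d(8))*A(12, Z) = (-124 + 8)*12 = -116*12 = -1392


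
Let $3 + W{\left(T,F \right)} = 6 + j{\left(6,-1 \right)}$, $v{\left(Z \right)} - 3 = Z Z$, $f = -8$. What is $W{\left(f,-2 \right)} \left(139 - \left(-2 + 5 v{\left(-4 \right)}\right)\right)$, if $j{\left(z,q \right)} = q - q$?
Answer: $138$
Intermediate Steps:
$j{\left(z,q \right)} = 0$
$v{\left(Z \right)} = 3 + Z^{2}$ ($v{\left(Z \right)} = 3 + Z Z = 3 + Z^{2}$)
$W{\left(T,F \right)} = 3$ ($W{\left(T,F \right)} = -3 + \left(6 + 0\right) = -3 + 6 = 3$)
$W{\left(f,-2 \right)} \left(139 - \left(-2 + 5 v{\left(-4 \right)}\right)\right) = 3 \left(139 + \left(- 5 \left(3 + \left(-4\right)^{2}\right) + 2\right)\right) = 3 \left(139 + \left(- 5 \left(3 + 16\right) + 2\right)\right) = 3 \left(139 + \left(\left(-5\right) 19 + 2\right)\right) = 3 \left(139 + \left(-95 + 2\right)\right) = 3 \left(139 - 93\right) = 3 \cdot 46 = 138$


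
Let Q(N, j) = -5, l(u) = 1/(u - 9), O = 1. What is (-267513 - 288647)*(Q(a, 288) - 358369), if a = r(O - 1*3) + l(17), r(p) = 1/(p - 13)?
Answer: 199313283840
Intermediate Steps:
l(u) = 1/(-9 + u)
r(p) = 1/(-13 + p)
a = 7/120 (a = 1/(-13 + (1 - 1*3)) + 1/(-9 + 17) = 1/(-13 + (1 - 3)) + 1/8 = 1/(-13 - 2) + ⅛ = 1/(-15) + ⅛ = -1/15 + ⅛ = 7/120 ≈ 0.058333)
(-267513 - 288647)*(Q(a, 288) - 358369) = (-267513 - 288647)*(-5 - 358369) = -556160*(-358374) = 199313283840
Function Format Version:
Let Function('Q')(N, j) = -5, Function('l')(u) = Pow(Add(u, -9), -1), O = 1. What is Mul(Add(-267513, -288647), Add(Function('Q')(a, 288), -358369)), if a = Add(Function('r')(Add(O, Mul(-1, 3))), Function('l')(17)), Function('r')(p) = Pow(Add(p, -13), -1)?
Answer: 199313283840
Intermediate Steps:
Function('l')(u) = Pow(Add(-9, u), -1)
Function('r')(p) = Pow(Add(-13, p), -1)
a = Rational(7, 120) (a = Add(Pow(Add(-13, Add(1, Mul(-1, 3))), -1), Pow(Add(-9, 17), -1)) = Add(Pow(Add(-13, Add(1, -3)), -1), Pow(8, -1)) = Add(Pow(Add(-13, -2), -1), Rational(1, 8)) = Add(Pow(-15, -1), Rational(1, 8)) = Add(Rational(-1, 15), Rational(1, 8)) = Rational(7, 120) ≈ 0.058333)
Mul(Add(-267513, -288647), Add(Function('Q')(a, 288), -358369)) = Mul(Add(-267513, -288647), Add(-5, -358369)) = Mul(-556160, -358374) = 199313283840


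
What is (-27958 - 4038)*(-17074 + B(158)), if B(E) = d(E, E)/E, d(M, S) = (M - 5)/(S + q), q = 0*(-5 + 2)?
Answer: 3409455228817/6241 ≈ 5.4630e+8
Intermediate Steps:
q = 0 (q = 0*(-3) = 0)
d(M, S) = (-5 + M)/S (d(M, S) = (M - 5)/(S + 0) = (-5 + M)/S)
B(E) = (-5 + E)/E² (B(E) = ((-5 + E)/E)/E = (-5 + E)/E²)
(-27958 - 4038)*(-17074 + B(158)) = (-27958 - 4038)*(-17074 + (-5 + 158)/158²) = -31996*(-17074 + (1/24964)*153) = -31996*(-17074 + 153/24964) = -31996*(-426235183/24964) = 3409455228817/6241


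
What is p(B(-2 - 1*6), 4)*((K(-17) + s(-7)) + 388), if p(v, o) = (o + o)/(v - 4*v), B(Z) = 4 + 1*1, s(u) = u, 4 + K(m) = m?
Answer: -192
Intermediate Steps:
K(m) = -4 + m
B(Z) = 5 (B(Z) = 4 + 1 = 5)
p(v, o) = -2*o/(3*v) (p(v, o) = (2*o)/((-3*v)) = (2*o)*(-1/(3*v)) = -2*o/(3*v))
p(B(-2 - 1*6), 4)*((K(-17) + s(-7)) + 388) = (-⅔*4/5)*(((-4 - 17) - 7) + 388) = (-⅔*4*⅕)*((-21 - 7) + 388) = -8*(-28 + 388)/15 = -8/15*360 = -192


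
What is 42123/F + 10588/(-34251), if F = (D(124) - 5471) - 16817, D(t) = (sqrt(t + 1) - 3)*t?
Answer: -1905457746949/876061117680 - 1305813*sqrt(5)/25577680 ≈ -2.2892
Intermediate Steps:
D(t) = t*(-3 + sqrt(1 + t)) (D(t) = (sqrt(1 + t) - 3)*t = (-3 + sqrt(1 + t))*t = t*(-3 + sqrt(1 + t)))
F = -22660 + 620*sqrt(5) (F = (124*(-3 + sqrt(1 + 124)) - 5471) - 16817 = (124*(-3 + sqrt(125)) - 5471) - 16817 = (124*(-3 + 5*sqrt(5)) - 5471) - 16817 = ((-372 + 620*sqrt(5)) - 5471) - 16817 = (-5843 + 620*sqrt(5)) - 16817 = -22660 + 620*sqrt(5) ≈ -21274.)
42123/F + 10588/(-34251) = 42123/(-22660 + 620*sqrt(5)) + 10588/(-34251) = 42123/(-22660 + 620*sqrt(5)) + 10588*(-1/34251) = 42123/(-22660 + 620*sqrt(5)) - 10588/34251 = -10588/34251 + 42123/(-22660 + 620*sqrt(5))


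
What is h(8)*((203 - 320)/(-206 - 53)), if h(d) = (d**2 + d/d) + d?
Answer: 8541/259 ≈ 32.977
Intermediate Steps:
h(d) = 1 + d + d**2 (h(d) = (d**2 + 1) + d = (1 + d**2) + d = 1 + d + d**2)
h(8)*((203 - 320)/(-206 - 53)) = (1 + 8 + 8**2)*((203 - 320)/(-206 - 53)) = (1 + 8 + 64)*(-117/(-259)) = 73*(-117*(-1/259)) = 73*(117/259) = 8541/259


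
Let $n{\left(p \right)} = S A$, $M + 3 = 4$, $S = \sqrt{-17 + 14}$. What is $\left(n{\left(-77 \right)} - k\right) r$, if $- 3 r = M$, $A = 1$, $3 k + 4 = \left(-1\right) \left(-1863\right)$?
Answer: $\frac{1859}{9} - \frac{i \sqrt{3}}{3} \approx 206.56 - 0.57735 i$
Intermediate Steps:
$k = \frac{1859}{3}$ ($k = - \frac{4}{3} + \frac{\left(-1\right) \left(-1863\right)}{3} = - \frac{4}{3} + \frac{1}{3} \cdot 1863 = - \frac{4}{3} + 621 = \frac{1859}{3} \approx 619.67$)
$S = i \sqrt{3}$ ($S = \sqrt{-3} = i \sqrt{3} \approx 1.732 i$)
$M = 1$ ($M = -3 + 4 = 1$)
$r = - \frac{1}{3}$ ($r = \left(- \frac{1}{3}\right) 1 = - \frac{1}{3} \approx -0.33333$)
$n{\left(p \right)} = i \sqrt{3}$ ($n{\left(p \right)} = i \sqrt{3} \cdot 1 = i \sqrt{3}$)
$\left(n{\left(-77 \right)} - k\right) r = \left(i \sqrt{3} - \frac{1859}{3}\right) \left(- \frac{1}{3}\right) = \left(- \frac{1859}{3} + i \sqrt{3}\right) \left(- \frac{1}{3}\right) = \frac{1859}{9} - \frac{i \sqrt{3}}{3}$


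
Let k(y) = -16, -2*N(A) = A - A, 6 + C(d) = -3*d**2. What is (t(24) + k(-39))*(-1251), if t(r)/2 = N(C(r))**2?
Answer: 20016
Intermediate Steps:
C(d) = -6 - 3*d**2
N(A) = 0 (N(A) = -(A - A)/2 = -1/2*0 = 0)
t(r) = 0 (t(r) = 2*0**2 = 2*0 = 0)
(t(24) + k(-39))*(-1251) = (0 - 16)*(-1251) = -16*(-1251) = 20016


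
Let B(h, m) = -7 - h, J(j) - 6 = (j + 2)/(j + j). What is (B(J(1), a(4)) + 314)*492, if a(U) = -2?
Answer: 147354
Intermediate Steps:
J(j) = 6 + (2 + j)/(2*j) (J(j) = 6 + (j + 2)/(j + j) = 6 + (2 + j)/((2*j)) = 6 + (2 + j)*(1/(2*j)) = 6 + (2 + j)/(2*j))
(B(J(1), a(4)) + 314)*492 = ((-7 - (13/2 + 1/1)) + 314)*492 = ((-7 - (13/2 + 1)) + 314)*492 = ((-7 - 1*15/2) + 314)*492 = ((-7 - 15/2) + 314)*492 = (-29/2 + 314)*492 = (599/2)*492 = 147354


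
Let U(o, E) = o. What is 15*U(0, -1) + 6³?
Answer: 216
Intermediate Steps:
15*U(0, -1) + 6³ = 15*0 + 6³ = 0 + 216 = 216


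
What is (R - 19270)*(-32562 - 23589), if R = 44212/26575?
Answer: 28752458589738/26575 ≈ 1.0819e+9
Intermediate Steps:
R = 44212/26575 (R = 44212*(1/26575) = 44212/26575 ≈ 1.6637)
(R - 19270)*(-32562 - 23589) = (44212/26575 - 19270)*(-32562 - 23589) = -512056038/26575*(-56151) = 28752458589738/26575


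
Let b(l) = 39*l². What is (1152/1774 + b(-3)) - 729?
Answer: -334710/887 ≈ -377.35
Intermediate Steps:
(1152/1774 + b(-3)) - 729 = (1152/1774 + 39*(-3)²) - 729 = (1152*(1/1774) + 39*9) - 729 = (576/887 + 351) - 729 = 311913/887 - 729 = -334710/887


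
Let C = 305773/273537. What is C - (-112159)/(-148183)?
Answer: 14630724076/40533533271 ≈ 0.36095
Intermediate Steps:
C = 305773/273537 (C = 305773*(1/273537) = 305773/273537 ≈ 1.1178)
C - (-112159)/(-148183) = 305773/273537 - (-112159)/(-148183) = 305773/273537 - (-112159)*(-1)/148183 = 305773/273537 - 1*112159/148183 = 305773/273537 - 112159/148183 = 14630724076/40533533271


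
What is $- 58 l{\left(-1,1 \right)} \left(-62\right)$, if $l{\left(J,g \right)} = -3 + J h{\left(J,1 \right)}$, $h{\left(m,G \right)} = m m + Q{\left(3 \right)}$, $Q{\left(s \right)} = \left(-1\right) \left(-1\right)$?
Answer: $-17980$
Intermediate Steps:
$Q{\left(s \right)} = 1$
$h{\left(m,G \right)} = 1 + m^{2}$ ($h{\left(m,G \right)} = m m + 1 = m^{2} + 1 = 1 + m^{2}$)
$l{\left(J,g \right)} = -3 + J \left(1 + J^{2}\right)$
$- 58 l{\left(-1,1 \right)} \left(-62\right) = - 58 \left(-3 - 1 + \left(-1\right)^{3}\right) \left(-62\right) = - 58 \left(-3 - 1 - 1\right) \left(-62\right) = \left(-58\right) \left(-5\right) \left(-62\right) = 290 \left(-62\right) = -17980$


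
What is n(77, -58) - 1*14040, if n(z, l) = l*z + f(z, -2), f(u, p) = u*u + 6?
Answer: -12571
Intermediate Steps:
f(u, p) = 6 + u² (f(u, p) = u² + 6 = 6 + u²)
n(z, l) = 6 + z² + l*z (n(z, l) = l*z + (6 + z²) = 6 + z² + l*z)
n(77, -58) - 1*14040 = (6 + 77² - 58*77) - 1*14040 = (6 + 5929 - 4466) - 14040 = 1469 - 14040 = -12571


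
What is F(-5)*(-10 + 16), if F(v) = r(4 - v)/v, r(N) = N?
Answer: -54/5 ≈ -10.800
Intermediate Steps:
F(v) = (4 - v)/v
F(-5)*(-10 + 16) = ((4 - 1*(-5))/(-5))*(-10 + 16) = -(4 + 5)/5*6 = -⅕*9*6 = -9/5*6 = -54/5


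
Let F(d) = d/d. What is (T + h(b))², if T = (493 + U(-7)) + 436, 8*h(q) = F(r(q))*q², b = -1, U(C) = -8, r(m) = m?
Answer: 54302161/64 ≈ 8.4847e+5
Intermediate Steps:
F(d) = 1
h(q) = q²/8 (h(q) = (1*q²)/8 = q²/8)
T = 921 (T = (493 - 8) + 436 = 485 + 436 = 921)
(T + h(b))² = (921 + (⅛)*(-1)²)² = (921 + (⅛)*1)² = (921 + ⅛)² = (7369/8)² = 54302161/64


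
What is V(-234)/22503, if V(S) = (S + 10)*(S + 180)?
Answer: 4032/7501 ≈ 0.53753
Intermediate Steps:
V(S) = (10 + S)*(180 + S)
V(-234)/22503 = (1800 + (-234)² + 190*(-234))/22503 = (1800 + 54756 - 44460)*(1/22503) = 12096*(1/22503) = 4032/7501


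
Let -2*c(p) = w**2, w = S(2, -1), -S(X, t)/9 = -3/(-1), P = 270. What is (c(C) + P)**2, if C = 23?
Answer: 35721/4 ≈ 8930.3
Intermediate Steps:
S(X, t) = -27 (S(X, t) = -(-27)/(-1) = -(-27)*(-1) = -9*3 = -27)
w = -27
c(p) = -729/2 (c(p) = -1/2*(-27)**2 = -1/2*729 = -729/2)
(c(C) + P)**2 = (-729/2 + 270)**2 = (-189/2)**2 = 35721/4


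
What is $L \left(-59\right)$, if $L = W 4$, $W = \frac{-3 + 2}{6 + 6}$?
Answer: $\frac{59}{3} \approx 19.667$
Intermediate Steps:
$W = - \frac{1}{12} \approx -0.083333$
$L = - \frac{1}{3}$ ($L = \left(- \frac{1}{12}\right) 4 = - \frac{1}{3} \approx -0.33333$)
$L \left(-59\right) = \left(- \frac{1}{3}\right) \left(-59\right) = \frac{59}{3}$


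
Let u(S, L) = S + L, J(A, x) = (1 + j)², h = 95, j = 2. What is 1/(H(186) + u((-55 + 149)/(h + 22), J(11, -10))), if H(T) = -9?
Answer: 117/94 ≈ 1.2447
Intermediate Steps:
J(A, x) = 9 (J(A, x) = (1 + 2)² = 3² = 9)
u(S, L) = L + S
1/(H(186) + u((-55 + 149)/(h + 22), J(11, -10))) = 1/(-9 + (9 + (-55 + 149)/(95 + 22))) = 1/(-9 + (9 + 94/117)) = 1/(-9 + 1147/117) = 1/(94/117) = 117/94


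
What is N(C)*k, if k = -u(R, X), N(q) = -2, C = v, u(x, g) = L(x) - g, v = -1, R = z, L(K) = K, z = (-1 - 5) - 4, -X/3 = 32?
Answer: 172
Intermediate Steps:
X = -96 (X = -3*32 = -96)
z = -10 (z = -6 - 4 = -10)
R = -10
u(x, g) = x - g
C = -1
k = -86 (k = -(-10 - 1*(-96)) = -(-10 + 96) = -1*86 = -86)
N(C)*k = -2*(-86) = 172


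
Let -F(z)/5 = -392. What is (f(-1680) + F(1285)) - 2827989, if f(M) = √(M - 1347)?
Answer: -2826029 + I*√3027 ≈ -2.826e+6 + 55.018*I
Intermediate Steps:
F(z) = 1960 (F(z) = -5*(-392) = 1960)
f(M) = √(-1347 + M)
(f(-1680) + F(1285)) - 2827989 = (√(-1347 - 1680) + 1960) - 2827989 = (√(-3027) + 1960) - 2827989 = (I*√3027 + 1960) - 2827989 = (1960 + I*√3027) - 2827989 = -2826029 + I*√3027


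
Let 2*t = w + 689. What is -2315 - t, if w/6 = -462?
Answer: -2547/2 ≈ -1273.5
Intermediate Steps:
w = -2772 (w = 6*(-462) = -2772)
t = -2083/2 (t = (-2772 + 689)/2 = (1/2)*(-2083) = -2083/2 ≈ -1041.5)
-2315 - t = -2315 - 1*(-2083/2) = -2315 + 2083/2 = -2547/2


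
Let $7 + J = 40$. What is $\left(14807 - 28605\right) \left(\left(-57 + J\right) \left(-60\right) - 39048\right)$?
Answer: $518915184$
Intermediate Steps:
$J = 33$ ($J = -7 + 40 = 33$)
$\left(14807 - 28605\right) \left(\left(-57 + J\right) \left(-60\right) - 39048\right) = \left(14807 - 28605\right) \left(\left(-57 + 33\right) \left(-60\right) - 39048\right) = - 13798 \left(\left(-24\right) \left(-60\right) - 39048\right) = - 13798 \left(1440 - 39048\right) = \left(-13798\right) \left(-37608\right) = 518915184$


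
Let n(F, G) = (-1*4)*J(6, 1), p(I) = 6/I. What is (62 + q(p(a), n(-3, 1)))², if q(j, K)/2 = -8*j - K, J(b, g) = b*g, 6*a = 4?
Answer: 1156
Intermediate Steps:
a = ⅔ (a = (⅙)*4 = ⅔ ≈ 0.66667)
n(F, G) = -24 (n(F, G) = (-1*4)*(6*1) = -4*6 = -24)
q(j, K) = -16*j - 2*K (q(j, K) = 2*(-8*j - K) = 2*(-K - 8*j) = -16*j - 2*K)
(62 + q(p(a), n(-3, 1)))² = (62 + (-96/⅔ - 2*(-24)))² = (62 + (-96*3/2 + 48))² = (62 + (-16*9 + 48))² = (62 + (-144 + 48))² = (62 - 96)² = (-34)² = 1156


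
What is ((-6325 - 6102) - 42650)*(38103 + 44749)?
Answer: -4563239604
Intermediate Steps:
((-6325 - 6102) - 42650)*(38103 + 44749) = (-12427 - 42650)*82852 = -55077*82852 = -4563239604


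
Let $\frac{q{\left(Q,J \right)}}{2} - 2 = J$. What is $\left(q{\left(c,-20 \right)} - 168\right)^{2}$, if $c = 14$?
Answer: $41616$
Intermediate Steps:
$q{\left(Q,J \right)} = 4 + 2 J$
$\left(q{\left(c,-20 \right)} - 168\right)^{2} = \left(\left(4 + 2 \left(-20\right)\right) - 168\right)^{2} = \left(\left(4 - 40\right) - 168\right)^{2} = \left(-36 - 168\right)^{2} = \left(-204\right)^{2} = 41616$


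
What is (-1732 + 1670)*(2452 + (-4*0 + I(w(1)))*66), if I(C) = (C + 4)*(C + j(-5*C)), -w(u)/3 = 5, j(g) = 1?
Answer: -782192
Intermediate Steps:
w(u) = -15 (w(u) = -3*5 = -15)
I(C) = (1 + C)*(4 + C) (I(C) = (C + 4)*(C + 1) = (4 + C)*(1 + C) = (1 + C)*(4 + C))
(-1732 + 1670)*(2452 + (-4*0 + I(w(1)))*66) = (-1732 + 1670)*(2452 + (-4*0 + (4 + (-15)² + 5*(-15)))*66) = -62*(2452 + (0 + (4 + 225 - 75))*66) = -62*(2452 + (0 + 154)*66) = -62*(2452 + 154*66) = -62*(2452 + 10164) = -62*12616 = -782192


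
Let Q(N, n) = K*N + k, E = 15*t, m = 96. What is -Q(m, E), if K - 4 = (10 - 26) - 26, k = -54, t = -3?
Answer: 3702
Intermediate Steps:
E = -45 (E = 15*(-3) = -45)
K = -38 (K = 4 + ((10 - 26) - 26) = 4 + (-16 - 26) = 4 - 42 = -38)
Q(N, n) = -54 - 38*N (Q(N, n) = -38*N - 54 = -54 - 38*N)
-Q(m, E) = -(-54 - 38*96) = -(-54 - 3648) = -1*(-3702) = 3702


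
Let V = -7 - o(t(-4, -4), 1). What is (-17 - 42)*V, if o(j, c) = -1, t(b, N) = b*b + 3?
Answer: 354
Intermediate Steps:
t(b, N) = 3 + b² (t(b, N) = b² + 3 = 3 + b²)
V = -6 (V = -7 - 1*(-1) = -7 + 1 = -6)
(-17 - 42)*V = (-17 - 42)*(-6) = -59*(-6) = 354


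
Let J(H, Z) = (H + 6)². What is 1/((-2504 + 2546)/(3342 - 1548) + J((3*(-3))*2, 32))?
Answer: 299/43063 ≈ 0.0069433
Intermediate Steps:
J(H, Z) = (6 + H)²
1/((-2504 + 2546)/(3342 - 1548) + J((3*(-3))*2, 32)) = 1/((-2504 + 2546)/(3342 - 1548) + (6 + (3*(-3))*2)²) = 1/(42/1794 + (6 - 9*2)²) = 1/(42*(1/1794) + (6 - 18)²) = 1/(7/299 + (-12)²) = 1/(7/299 + 144) = 1/(43063/299) = 299/43063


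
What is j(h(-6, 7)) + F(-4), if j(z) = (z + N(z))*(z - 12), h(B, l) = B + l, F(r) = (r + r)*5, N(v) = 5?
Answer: -106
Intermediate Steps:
F(r) = 10*r (F(r) = (2*r)*5 = 10*r)
j(z) = (-12 + z)*(5 + z) (j(z) = (z + 5)*(z - 12) = (5 + z)*(-12 + z) = (-12 + z)*(5 + z))
j(h(-6, 7)) + F(-4) = (-60 + (-6 + 7)² - 7*(-6 + 7)) + 10*(-4) = (-60 + 1² - 7*1) - 40 = (-60 + 1 - 7) - 40 = -66 - 40 = -106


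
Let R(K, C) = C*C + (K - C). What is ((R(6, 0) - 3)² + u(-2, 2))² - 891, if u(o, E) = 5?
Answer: -695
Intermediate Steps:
R(K, C) = K + C² - C (R(K, C) = C² + (K - C) = K + C² - C)
((R(6, 0) - 3)² + u(-2, 2))² - 891 = (((6 + 0² - 1*0) - 3)² + 5)² - 891 = (((6 + 0 + 0) - 3)² + 5)² - 891 = ((6 - 3)² + 5)² - 891 = (3² + 5)² - 891 = (9 + 5)² - 891 = 14² - 891 = 196 - 891 = -695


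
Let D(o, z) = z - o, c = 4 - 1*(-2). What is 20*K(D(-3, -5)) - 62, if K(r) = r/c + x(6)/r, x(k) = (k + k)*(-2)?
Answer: 514/3 ≈ 171.33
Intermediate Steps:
c = 6 (c = 4 + 2 = 6)
x(k) = -4*k (x(k) = (2*k)*(-2) = -4*k)
K(r) = -24/r + r/6 (K(r) = r/6 + (-4*6)/r = r*(1/6) - 24/r = r/6 - 24/r = -24/r + r/6)
20*K(D(-3, -5)) - 62 = 20*(-24/(-5 - 1*(-3)) + (-5 - 1*(-3))/6) - 62 = 20*(-24/(-5 + 3) + (-5 + 3)/6) - 62 = 20*(-24/(-2) + (1/6)*(-2)) - 62 = 20*(-24*(-1/2) - 1/3) - 62 = 20*(12 - 1/3) - 62 = 20*(35/3) - 62 = 700/3 - 62 = 514/3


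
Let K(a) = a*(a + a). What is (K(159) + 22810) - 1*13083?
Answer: 60289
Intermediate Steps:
K(a) = 2*a² (K(a) = a*(2*a) = 2*a²)
(K(159) + 22810) - 1*13083 = (2*159² + 22810) - 1*13083 = (2*25281 + 22810) - 13083 = (50562 + 22810) - 13083 = 73372 - 13083 = 60289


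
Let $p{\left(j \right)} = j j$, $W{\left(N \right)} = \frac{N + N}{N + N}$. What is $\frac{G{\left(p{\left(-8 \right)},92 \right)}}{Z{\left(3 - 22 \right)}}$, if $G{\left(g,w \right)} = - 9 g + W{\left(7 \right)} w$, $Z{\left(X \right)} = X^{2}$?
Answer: $- \frac{484}{361} \approx -1.3407$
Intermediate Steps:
$W{\left(N \right)} = 1$ ($W{\left(N \right)} = \frac{2 N}{2 N} = 2 N \frac{1}{2 N} = 1$)
$p{\left(j \right)} = j^{2}$
$G{\left(g,w \right)} = w - 9 g$ ($G{\left(g,w \right)} = - 9 g + 1 w = - 9 g + w = w - 9 g$)
$\frac{G{\left(p{\left(-8 \right)},92 \right)}}{Z{\left(3 - 22 \right)}} = \frac{92 - 9 \left(-8\right)^{2}}{\left(3 - 22\right)^{2}} = \frac{92 - 576}{\left(3 - 22\right)^{2}} = \frac{92 - 576}{\left(-19\right)^{2}} = - \frac{484}{361}$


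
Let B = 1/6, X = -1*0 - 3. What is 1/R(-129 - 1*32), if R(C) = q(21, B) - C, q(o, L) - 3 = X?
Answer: 1/161 ≈ 0.0062112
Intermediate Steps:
X = -3 (X = 0 - 3 = -3)
B = ⅙ ≈ 0.16667
q(o, L) = 0 (q(o, L) = 3 - 3 = 0)
R(C) = -C (R(C) = 0 - C = -C)
1/R(-129 - 1*32) = 1/(-(-129 - 1*32)) = 1/(-(-129 - 32)) = 1/(-1*(-161)) = 1/161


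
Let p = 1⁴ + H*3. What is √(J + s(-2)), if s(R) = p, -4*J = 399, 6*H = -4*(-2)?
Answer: I*√379/2 ≈ 9.734*I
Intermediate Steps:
H = 4/3 (H = (-4*(-2))/6 = (⅙)*8 = 4/3 ≈ 1.3333)
J = -399/4 (J = -¼*399 = -399/4 ≈ -99.750)
p = 5 (p = 1⁴ + (4/3)*3 = 1 + 4 = 5)
s(R) = 5
√(J + s(-2)) = √(-399/4 + 5) = √(-379/4) = I*√379/2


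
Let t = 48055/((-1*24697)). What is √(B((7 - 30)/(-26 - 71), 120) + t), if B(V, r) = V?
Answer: 2*I*√2451488975534/2395609 ≈ 1.3072*I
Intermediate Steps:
t = -48055/24697 (t = 48055/(-24697) = 48055*(-1/24697) = -48055/24697 ≈ -1.9458)
√(B((7 - 30)/(-26 - 71), 120) + t) = √((7 - 30)/(-26 - 71) - 48055/24697) = √(-23/(-97) - 48055/24697) = √(-23*(-1/97) - 48055/24697) = √(23/97 - 48055/24697) = √(-4093304/2395609) = 2*I*√2451488975534/2395609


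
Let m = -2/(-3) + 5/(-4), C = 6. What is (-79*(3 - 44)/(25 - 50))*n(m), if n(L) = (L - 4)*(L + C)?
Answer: 463177/144 ≈ 3216.5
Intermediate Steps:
m = -7/12 (m = -2*(-1/3) + 5*(-1/4) = 2/3 - 5/4 = -7/12 ≈ -0.58333)
n(L) = (-4 + L)*(6 + L) (n(L) = (L - 4)*(L + 6) = (-4 + L)*(6 + L))
(-79*(3 - 44)/(25 - 50))*n(m) = (-79*(3 - 44)/(25 - 50))*(-24 + (-7/12)**2 + 2*(-7/12)) = (-(-3239)/(-25))*(-24 + 49/144 - 7/6) = -(-3239)*(-1)/25*(-3575/144) = -79*41/25*(-3575/144) = -3239/25*(-3575/144) = 463177/144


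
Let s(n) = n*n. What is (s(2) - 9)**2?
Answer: 25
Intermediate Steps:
s(n) = n**2
(s(2) - 9)**2 = (2**2 - 9)**2 = (4 - 9)**2 = (-5)**2 = 25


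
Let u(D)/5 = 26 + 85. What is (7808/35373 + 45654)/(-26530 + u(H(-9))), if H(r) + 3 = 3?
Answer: -64597070/36752547 ≈ -1.7576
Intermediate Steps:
H(r) = 0 (H(r) = -3 + 3 = 0)
u(D) = 555 (u(D) = 5*(26 + 85) = 5*111 = 555)
(7808/35373 + 45654)/(-26530 + u(H(-9))) = (7808/35373 + 45654)/(-26530 + 555) = (7808*(1/35373) + 45654)/(-25975) = (7808/35373 + 45654)*(-1/25975) = (1614926750/35373)*(-1/25975) = -64597070/36752547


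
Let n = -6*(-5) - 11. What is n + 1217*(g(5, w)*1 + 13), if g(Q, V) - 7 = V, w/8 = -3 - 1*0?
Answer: -4849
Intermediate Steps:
w = -24 (w = 8*(-3 - 1*0) = 8*(-3 + 0) = 8*(-3) = -24)
g(Q, V) = 7 + V
n = 19 (n = 30 - 11 = 19)
n + 1217*(g(5, w)*1 + 13) = 19 + 1217*((7 - 24)*1 + 13) = 19 + 1217*(-17*1 + 13) = 19 + 1217*(-17 + 13) = 19 + 1217*(-4) = 19 - 4868 = -4849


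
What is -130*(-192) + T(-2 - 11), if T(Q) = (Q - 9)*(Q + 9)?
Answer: 25048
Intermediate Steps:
T(Q) = (-9 + Q)*(9 + Q)
-130*(-192) + T(-2 - 11) = -130*(-192) + (-81 + (-2 - 11)**2) = 24960 + (-81 + (-13)**2) = 24960 + (-81 + 169) = 24960 + 88 = 25048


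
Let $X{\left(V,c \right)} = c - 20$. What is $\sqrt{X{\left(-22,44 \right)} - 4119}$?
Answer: $3 i \sqrt{455} \approx 63.992 i$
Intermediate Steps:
$X{\left(V,c \right)} = -20 + c$
$\sqrt{X{\left(-22,44 \right)} - 4119} = \sqrt{\left(-20 + 44\right) - 4119} = \sqrt{24 - 4119} = \sqrt{-4095} = 3 i \sqrt{455}$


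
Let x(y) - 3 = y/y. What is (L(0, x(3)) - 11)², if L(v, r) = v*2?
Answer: 121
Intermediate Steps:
x(y) = 4 (x(y) = 3 + y/y = 3 + 1 = 4)
L(v, r) = 2*v
(L(0, x(3)) - 11)² = (2*0 - 11)² = (0 - 11)² = (-11)² = 121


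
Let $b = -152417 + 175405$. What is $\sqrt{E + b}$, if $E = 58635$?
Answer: $\sqrt{81623} \approx 285.7$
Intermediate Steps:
$b = 22988$
$\sqrt{E + b} = \sqrt{58635 + 22988} = \sqrt{81623}$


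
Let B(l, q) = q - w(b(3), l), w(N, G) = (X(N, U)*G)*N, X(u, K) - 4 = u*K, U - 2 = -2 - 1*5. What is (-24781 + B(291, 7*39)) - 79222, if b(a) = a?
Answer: -94127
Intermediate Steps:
U = -5 (U = 2 + (-2 - 1*5) = 2 + (-2 - 5) = 2 - 7 = -5)
X(u, K) = 4 + K*u (X(u, K) = 4 + u*K = 4 + K*u)
w(N, G) = G*N*(4 - 5*N) (w(N, G) = ((4 - 5*N)*G)*N = (G*(4 - 5*N))*N = G*N*(4 - 5*N))
B(l, q) = q + 33*l (B(l, q) = q - l*3*(4 - 5*3) = q - l*3*(4 - 15) = q - l*3*(-11) = q - (-33)*l = q + 33*l)
(-24781 + B(291, 7*39)) - 79222 = (-24781 + (7*39 + 33*291)) - 79222 = (-24781 + (273 + 9603)) - 79222 = (-24781 + 9876) - 79222 = -14905 - 79222 = -94127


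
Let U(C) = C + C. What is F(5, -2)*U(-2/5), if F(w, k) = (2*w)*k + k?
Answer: 88/5 ≈ 17.600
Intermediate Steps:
U(C) = 2*C
F(w, k) = k + 2*k*w (F(w, k) = 2*k*w + k = k + 2*k*w)
F(5, -2)*U(-2/5) = (-2*(1 + 2*5))*(2*(-2/5)) = (-2*(1 + 10))*(2*(-2*⅕)) = (-2*11)*(2*(-⅖)) = -22*(-⅘) = 88/5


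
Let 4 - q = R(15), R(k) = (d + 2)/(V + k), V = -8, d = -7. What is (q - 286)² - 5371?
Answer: 3613782/49 ≈ 73751.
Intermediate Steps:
R(k) = -5/(-8 + k) (R(k) = (-7 + 2)/(-8 + k) = -5/(-8 + k))
q = 33/7 (q = 4 - (-5)/(-8 + 15) = 4 - (-5)/7 = 4 - 1*(-5/7) = 4 + 5/7 = 33/7 ≈ 4.7143)
(q - 286)² - 5371 = (33/7 - 286)² - 5371 = (-1969/7)² - 5371 = 3876961/49 - 5371 = 3613782/49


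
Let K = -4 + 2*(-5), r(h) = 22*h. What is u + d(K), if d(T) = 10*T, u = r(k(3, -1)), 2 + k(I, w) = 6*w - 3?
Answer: -382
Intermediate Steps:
k(I, w) = -5 + 6*w (k(I, w) = -2 + (6*w - 3) = -2 + (-3 + 6*w) = -5 + 6*w)
K = -14 (K = -4 - 10 = -14)
u = -242 (u = 22*(-5 + 6*(-1)) = 22*(-5 - 6) = 22*(-11) = -242)
u + d(K) = -242 + 10*(-14) = -242 - 140 = -382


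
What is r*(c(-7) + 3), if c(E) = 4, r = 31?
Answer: 217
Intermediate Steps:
r*(c(-7) + 3) = 31*(4 + 3) = 31*7 = 217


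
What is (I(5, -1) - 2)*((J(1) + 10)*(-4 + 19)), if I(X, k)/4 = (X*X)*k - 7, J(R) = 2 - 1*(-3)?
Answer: -29250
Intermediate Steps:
J(R) = 5 (J(R) = 2 + 3 = 5)
I(X, k) = -28 + 4*k*X² (I(X, k) = 4*((X*X)*k - 7) = 4*(X²*k - 7) = 4*(k*X² - 7) = 4*(-7 + k*X²) = -28 + 4*k*X²)
(I(5, -1) - 2)*((J(1) + 10)*(-4 + 19)) = ((-28 + 4*(-1)*5²) - 2)*((5 + 10)*(-4 + 19)) = ((-28 + 4*(-1)*25) - 2)*(15*15) = ((-28 - 100) - 2)*225 = (-128 - 2)*225 = -130*225 = -29250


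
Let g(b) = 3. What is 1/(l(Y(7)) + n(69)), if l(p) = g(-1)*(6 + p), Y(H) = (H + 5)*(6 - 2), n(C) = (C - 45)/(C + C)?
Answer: 23/3730 ≈ 0.0061662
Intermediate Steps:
n(C) = (-45 + C)/(2*C) (n(C) = (-45 + C)/((2*C)) = (-45 + C)*(1/(2*C)) = (-45 + C)/(2*C))
Y(H) = 20 + 4*H (Y(H) = (5 + H)*4 = 20 + 4*H)
l(p) = 18 + 3*p (l(p) = 3*(6 + p) = 18 + 3*p)
1/(l(Y(7)) + n(69)) = 1/((18 + 3*(20 + 4*7)) + (1/2)*(-45 + 69)/69) = 1/((18 + 3*(20 + 28)) + (1/2)*(1/69)*24) = 1/((18 + 3*48) + 4/23) = 1/((18 + 144) + 4/23) = 1/(162 + 4/23) = 1/(3730/23) = 23/3730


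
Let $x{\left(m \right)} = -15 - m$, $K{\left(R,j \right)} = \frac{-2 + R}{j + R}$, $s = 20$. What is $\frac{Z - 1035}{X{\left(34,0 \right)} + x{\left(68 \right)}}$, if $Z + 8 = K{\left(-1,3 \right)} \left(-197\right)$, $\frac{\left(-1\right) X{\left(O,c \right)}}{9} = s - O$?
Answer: $- \frac{1495}{86} \approx -17.384$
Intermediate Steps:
$X{\left(O,c \right)} = -180 + 9 O$ ($X{\left(O,c \right)} = - 9 \left(20 - O\right) = -180 + 9 O$)
$K{\left(R,j \right)} = \frac{-2 + R}{R + j}$
$Z = \frac{575}{2}$ ($Z = -8 + \frac{-2 - 1}{-1 + 3} \left(-197\right) = -8 + \frac{1}{2} \left(-3\right) \left(-197\right) = -8 - - \frac{591}{2} = -8 + \frac{591}{2} = \frac{575}{2} \approx 287.5$)
$\frac{Z - 1035}{X{\left(34,0 \right)} + x{\left(68 \right)}} = \frac{\frac{575}{2} - 1035}{\left(-180 + 9 \cdot 34\right) - 83} = - \frac{1495}{2 \left(\left(-180 + 306\right) - 83\right)} = - \frac{1495}{2 \left(126 - 83\right)} = - \frac{1495}{2 \cdot 43} = \left(- \frac{1495}{2}\right) \frac{1}{43} = - \frac{1495}{86}$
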